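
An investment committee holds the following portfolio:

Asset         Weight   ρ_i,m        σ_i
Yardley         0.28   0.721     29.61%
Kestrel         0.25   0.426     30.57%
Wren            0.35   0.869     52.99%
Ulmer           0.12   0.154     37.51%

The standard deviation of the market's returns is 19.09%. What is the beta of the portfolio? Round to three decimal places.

β_Yardley = 0.721 × 29.61% / 19.09% = 1.1183
β_Kestrel = 0.426 × 30.57% / 19.09% = 0.6822
β_Wren = 0.869 × 52.99% / 19.09% = 2.4122
β_Ulmer = 0.154 × 37.51% / 19.09% = 0.3026
β_P = Σ w_i β_i = 0.28×1.1183 + 0.25×0.6822 + 0.35×2.4122 + 0.12×0.3026 = 1.3643

1.364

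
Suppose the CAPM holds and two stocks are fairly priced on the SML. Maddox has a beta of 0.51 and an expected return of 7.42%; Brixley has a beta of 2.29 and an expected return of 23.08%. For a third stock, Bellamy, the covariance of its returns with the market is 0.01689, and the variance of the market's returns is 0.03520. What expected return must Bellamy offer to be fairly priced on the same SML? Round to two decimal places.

7.15%

MRP = (23.08% − 7.42%) / (2.29 − 0.51) = 8.7978%
R_f = 7.42% − 0.51 × 8.7978% = 2.9331%
β_Bellamy = Cov / Var(R_m) = 0.01689 / 0.03520 = 0.4798
E(R_Bellamy) = R_f + β × MRP = 2.9331% + 0.4798 × 8.7978% = 7.15%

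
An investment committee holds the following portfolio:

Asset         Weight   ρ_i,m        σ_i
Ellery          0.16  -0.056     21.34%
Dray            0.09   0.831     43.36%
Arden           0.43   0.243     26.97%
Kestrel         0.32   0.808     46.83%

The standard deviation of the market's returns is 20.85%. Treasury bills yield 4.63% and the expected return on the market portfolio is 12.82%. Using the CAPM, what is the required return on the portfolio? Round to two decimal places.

11.69%

β_Ellery = -0.056 × 21.34% / 20.85% = -0.0573
β_Dray = 0.831 × 43.36% / 20.85% = 1.7282
β_Arden = 0.243 × 26.97% / 20.85% = 0.3143
β_Kestrel = 0.808 × 46.83% / 20.85% = 1.8148
β_P = Σ w_i β_i = 0.16×-0.0573 + 0.09×1.7282 + 0.43×0.3143 + 0.32×1.8148 = 0.8623
MRP = 12.82% − 4.63% = 8.19%
E(R_P) = R_f + β_P × MRP = 4.63% + 0.8623 × 8.19% = 11.69%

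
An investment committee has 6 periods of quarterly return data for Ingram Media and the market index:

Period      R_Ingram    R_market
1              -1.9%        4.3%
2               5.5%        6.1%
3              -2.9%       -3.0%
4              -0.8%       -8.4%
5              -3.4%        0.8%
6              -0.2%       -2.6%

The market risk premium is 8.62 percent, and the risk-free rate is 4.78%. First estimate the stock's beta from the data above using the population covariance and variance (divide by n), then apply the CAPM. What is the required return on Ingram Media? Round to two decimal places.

7.03%

Mean R_i = (-1.9 + 5.5 − 2.9 − 0.8 − 3.4 − 0.2) / 6 = -0.6167%
Mean R_m = (4.3 + 6.1 − 3.0 − 8.4 + 0.8 − 2.6) / 6 = -0.4667%
Σ(R_i − R̄_i)(R_m − R̄_m) = 36.8733  ⇒  Cov = 36.8733 / 6 = 6.1456
Σ(R_m − R̄_m)² = 141.3533  ⇒  Var(R_m) = 141.3533 / 6 = 23.5589
β = Cov / Var(R_m) = 6.1456 / 23.5589 = 0.2609
E(R) = R_f + β × MRP = 4.78% + 0.2609 × 8.62% = 7.03%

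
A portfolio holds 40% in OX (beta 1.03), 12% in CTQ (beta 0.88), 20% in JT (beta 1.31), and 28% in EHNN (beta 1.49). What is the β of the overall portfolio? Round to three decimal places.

β_P = Σ w_i β_i = 0.40×1.03 + 0.12×0.88 + 0.20×1.31 + 0.28×1.49 = 1.1968

1.197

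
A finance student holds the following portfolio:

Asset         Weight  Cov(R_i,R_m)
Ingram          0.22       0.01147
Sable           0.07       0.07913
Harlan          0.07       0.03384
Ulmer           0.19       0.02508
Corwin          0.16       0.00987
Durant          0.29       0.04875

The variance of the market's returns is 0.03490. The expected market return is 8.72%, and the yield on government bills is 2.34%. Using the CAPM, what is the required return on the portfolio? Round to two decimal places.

β_Ingram = 0.01147 / 0.03490 = 0.3287
β_Sable = 0.07913 / 0.03490 = 2.2673
β_Harlan = 0.03384 / 0.03490 = 0.9696
β_Ulmer = 0.02508 / 0.03490 = 0.7186
β_Corwin = 0.00987 / 0.03490 = 0.2828
β_Durant = 0.04875 / 0.03490 = 1.3968
β_P = Σ w_i β_i = 0.22×0.3287 + 0.07×2.2673 + 0.07×0.9696 + 0.19×0.7186 + 0.16×0.2828 + 0.29×1.3968 = 0.8858
MRP = 8.72% − 2.34% = 6.38%
E(R_P) = R_f + β_P × MRP = 2.34% + 0.8858 × 6.38% = 7.99%

7.99%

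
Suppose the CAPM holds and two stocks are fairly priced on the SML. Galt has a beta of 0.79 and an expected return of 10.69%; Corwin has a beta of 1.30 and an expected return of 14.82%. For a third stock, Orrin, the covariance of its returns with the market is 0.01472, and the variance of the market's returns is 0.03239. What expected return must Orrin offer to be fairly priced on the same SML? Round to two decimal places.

MRP = (14.82% − 10.69%) / (1.30 − 0.79) = 8.0980%
R_f = 10.69% − 0.79 × 8.0980% = 4.2926%
β_Orrin = Cov / Var(R_m) = 0.01472 / 0.03239 = 0.4545
E(R_Orrin) = R_f + β × MRP = 4.2926% + 0.4545 × 8.0980% = 7.97%

7.97%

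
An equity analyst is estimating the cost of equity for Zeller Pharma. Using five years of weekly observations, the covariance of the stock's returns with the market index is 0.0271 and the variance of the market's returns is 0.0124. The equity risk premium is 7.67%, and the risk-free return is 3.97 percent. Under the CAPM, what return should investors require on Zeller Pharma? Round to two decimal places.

β = Cov(R_i, R_m) / Var(R_m) = 0.0271 / 0.0124 = 2.1855
E(R) = R_f + β × MRP = 3.97% + 2.1855 × 7.67% = 20.73%

20.73%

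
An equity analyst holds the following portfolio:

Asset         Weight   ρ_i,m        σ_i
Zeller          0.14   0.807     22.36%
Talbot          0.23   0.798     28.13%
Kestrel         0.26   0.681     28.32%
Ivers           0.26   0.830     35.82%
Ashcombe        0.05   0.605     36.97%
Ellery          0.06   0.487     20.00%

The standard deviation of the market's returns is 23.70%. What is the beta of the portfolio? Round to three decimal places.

0.934

β_Zeller = 0.807 × 22.36% / 23.70% = 0.7614
β_Talbot = 0.798 × 28.13% / 23.70% = 0.9472
β_Kestrel = 0.681 × 28.32% / 23.70% = 0.8138
β_Ivers = 0.830 × 35.82% / 23.70% = 1.2545
β_Ashcombe = 0.605 × 36.97% / 23.70% = 0.9437
β_Ellery = 0.487 × 20.00% / 23.70% = 0.4110
β_P = Σ w_i β_i = 0.14×0.7614 + 0.23×0.9472 + 0.26×0.8138 + 0.26×1.2545 + 0.05×0.9437 + 0.06×0.4110 = 0.9341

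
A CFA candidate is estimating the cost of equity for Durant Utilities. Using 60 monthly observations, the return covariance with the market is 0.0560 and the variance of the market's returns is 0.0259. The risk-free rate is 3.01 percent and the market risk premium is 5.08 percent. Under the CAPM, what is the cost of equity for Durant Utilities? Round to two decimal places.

13.99%

β = Cov(R_i, R_m) / Var(R_m) = 0.0560 / 0.0259 = 2.1622
E(R) = R_f + β × MRP = 3.01% + 2.1622 × 5.08% = 13.99%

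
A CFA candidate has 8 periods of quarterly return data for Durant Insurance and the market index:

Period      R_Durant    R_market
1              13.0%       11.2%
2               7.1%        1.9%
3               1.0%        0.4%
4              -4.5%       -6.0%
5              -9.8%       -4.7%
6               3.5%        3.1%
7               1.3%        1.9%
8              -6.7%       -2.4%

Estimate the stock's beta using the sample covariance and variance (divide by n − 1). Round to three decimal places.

Mean R_i = (13.0 + 7.1 + 1.0 − 4.5 − 9.8 + 3.5 + 1.3 − 6.7) / 8 = 0.6125%
Mean R_m = (11.2 + 1.9 + 0.4 − 6.0 − 4.7 + 3.1 + 1.9 − 2.4) / 8 = 0.6750%
Σ(R_i − R̄_i)(R_m − R̄_m) = 258.6425  ⇒  Cov = 258.6425 / 7 = 36.9489
Σ(R_m − R̄_m)² = 202.6350  ⇒  Var(R_m) = 202.6350 / 7 = 28.9479
β = Cov / Var(R_m) = 36.9489 / 28.9479 = 1.2764

1.276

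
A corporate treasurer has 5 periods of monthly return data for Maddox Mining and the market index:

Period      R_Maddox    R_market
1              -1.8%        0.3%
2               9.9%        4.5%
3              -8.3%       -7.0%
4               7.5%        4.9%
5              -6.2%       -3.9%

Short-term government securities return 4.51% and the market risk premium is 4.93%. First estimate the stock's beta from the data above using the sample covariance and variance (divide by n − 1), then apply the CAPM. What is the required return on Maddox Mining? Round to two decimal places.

11.95%

Mean R_i = (-1.8 + 9.9 − 8.3 + 7.5 − 6.2) / 5 = 0.2200%
Mean R_m = (0.3 + 4.5 − 7.0 + 4.9 − 3.9) / 5 = -0.2400%
Σ(R_i − R̄_i)(R_m − R̄_m) = 163.3040  ⇒  Cov = 163.3040 / 4 = 40.8260
Σ(R_m − R̄_m)² = 108.2720  ⇒  Var(R_m) = 108.2720 / 4 = 27.0680
β = Cov / Var(R_m) = 40.8260 / 27.0680 = 1.5083
E(R) = R_f + β × MRP = 4.51% + 1.5083 × 4.93% = 11.95%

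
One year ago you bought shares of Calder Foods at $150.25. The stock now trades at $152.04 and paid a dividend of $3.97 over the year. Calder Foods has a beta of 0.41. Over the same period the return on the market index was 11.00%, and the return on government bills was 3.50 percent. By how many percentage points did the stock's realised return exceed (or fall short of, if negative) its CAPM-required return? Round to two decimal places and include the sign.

Realised HPR = (P1 + D1 − P0) / P0 = (152.04 + 3.97 − 150.25) / 150.25 = 5.76 / 150.25 = 3.8336%
MRP = 11.00% − 3.50% = 7.50%
CAPM required = R_f + β·MRP = 3.50% + 0.41 × 7.50% = 6.5750%
α = realised − required = 3.8336% − 6.5750% = -2.74%

-2.74%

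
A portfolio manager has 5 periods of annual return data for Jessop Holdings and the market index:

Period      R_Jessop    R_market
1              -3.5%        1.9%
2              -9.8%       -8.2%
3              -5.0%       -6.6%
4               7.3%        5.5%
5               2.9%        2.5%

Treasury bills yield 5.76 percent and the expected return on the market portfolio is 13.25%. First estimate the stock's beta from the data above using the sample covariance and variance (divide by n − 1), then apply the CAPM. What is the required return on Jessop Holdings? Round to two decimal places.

Mean R_i = (-3.5 − 9.8 − 5.0 + 7.3 + 2.9) / 5 = -1.6200%
Mean R_m = (1.9 − 8.2 − 6.6 + 5.5 + 2.5) / 5 = -0.9800%
Σ(R_i − R̄_i)(R_m − R̄_m) = 146.1720  ⇒  Cov = 146.1720 / 4 = 36.5430
Σ(R_m − R̄_m)² = 146.1080  ⇒  Var(R_m) = 146.1080 / 4 = 36.5270
β = Cov / Var(R_m) = 36.5430 / 36.5270 = 1.0004
MRP = 13.25% − 5.76% = 7.49%
E(R) = R_f + β × MRP = 5.76% + 1.0004 × 7.49% = 13.25%

13.25%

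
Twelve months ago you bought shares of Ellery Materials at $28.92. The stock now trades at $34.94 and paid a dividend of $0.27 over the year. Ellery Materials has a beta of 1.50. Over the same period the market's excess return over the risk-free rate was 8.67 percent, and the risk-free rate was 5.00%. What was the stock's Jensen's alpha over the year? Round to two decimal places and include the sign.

+3.74%

Realised HPR = (P1 + D1 − P0) / P0 = (34.94 + 0.27 − 28.92) / 28.92 = 6.29 / 28.92 = 21.7497%
CAPM required = R_f + β·MRP = 5.00% + 1.50 × 8.67% = 18.0050%
α = realised − required = 21.7497% − 18.0050% = +3.74%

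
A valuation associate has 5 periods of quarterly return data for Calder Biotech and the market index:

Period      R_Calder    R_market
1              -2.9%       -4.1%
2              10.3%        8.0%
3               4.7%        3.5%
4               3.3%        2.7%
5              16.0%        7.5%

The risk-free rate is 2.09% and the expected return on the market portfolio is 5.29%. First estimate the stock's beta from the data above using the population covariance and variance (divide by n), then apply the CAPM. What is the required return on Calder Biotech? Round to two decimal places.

6.46%

Mean R_i = (-2.9 + 10.3 + 4.7 + 3.3 + 16.0) / 5 = 6.2800%
Mean R_m = (-4.1 + 8.0 + 3.5 + 2.7 + 7.5) / 5 = 3.5200%
Σ(R_i − R̄_i)(R_m − R̄_m) = 129.1220  ⇒  Cov = 129.1220 / 5 = 25.8244
Σ(R_m − R̄_m)² = 94.6480  ⇒  Var(R_m) = 94.6480 / 5 = 18.9296
β = Cov / Var(R_m) = 25.8244 / 18.9296 = 1.3642
MRP = 5.29% − 2.09% = 3.20%
E(R) = R_f + β × MRP = 2.09% + 1.3642 × 3.20% = 6.46%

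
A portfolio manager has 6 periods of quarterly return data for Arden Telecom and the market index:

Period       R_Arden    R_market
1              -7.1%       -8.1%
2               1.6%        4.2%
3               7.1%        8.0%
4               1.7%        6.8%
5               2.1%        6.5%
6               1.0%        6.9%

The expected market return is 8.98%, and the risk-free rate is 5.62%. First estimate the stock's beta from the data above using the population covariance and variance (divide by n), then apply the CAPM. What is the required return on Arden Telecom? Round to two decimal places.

Mean R_i = (-7.1 + 1.6 + 7.1 + 1.7 + 2.1 + 1.0) / 6 = 1.0667%
Mean R_m = (-8.1 + 4.2 + 8.0 + 6.8 + 6.5 + 6.9) / 6 = 4.0500%
Σ(R_i − R̄_i)(R_m − R̄_m) = 127.2200  ⇒  Cov = 127.2200 / 6 = 21.2033
Σ(R_m − R̄_m)² = 184.9350  ⇒  Var(R_m) = 184.9350 / 6 = 30.8225
β = Cov / Var(R_m) = 21.2033 / 30.8225 = 0.6879
MRP = 8.98% − 5.62% = 3.36%
E(R) = R_f + β × MRP = 5.62% + 0.6879 × 3.36% = 7.93%

7.93%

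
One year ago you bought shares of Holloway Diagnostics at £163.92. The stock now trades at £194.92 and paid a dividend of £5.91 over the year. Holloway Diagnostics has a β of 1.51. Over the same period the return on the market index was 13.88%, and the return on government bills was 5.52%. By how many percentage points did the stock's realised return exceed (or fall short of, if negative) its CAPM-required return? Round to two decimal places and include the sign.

+4.37%

Realised HPR = (P1 + D1 − P0) / P0 = (194.92 + 5.91 − 163.92) / 163.92 = 36.91 / 163.92 = 22.5171%
MRP = 13.88% − 5.52% = 8.36%
CAPM required = R_f + β·MRP = 5.52% + 1.51 × 8.36% = 18.1436%
α = realised − required = 22.5171% − 18.1436% = +4.37%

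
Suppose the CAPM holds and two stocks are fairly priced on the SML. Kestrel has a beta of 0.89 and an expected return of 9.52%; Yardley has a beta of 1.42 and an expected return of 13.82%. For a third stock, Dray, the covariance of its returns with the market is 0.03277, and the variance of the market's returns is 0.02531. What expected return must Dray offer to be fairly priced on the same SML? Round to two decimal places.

12.80%

MRP = (13.82% − 9.52%) / (1.42 − 0.89) = 8.1132%
R_f = 9.52% − 0.89 × 8.1132% = 2.2993%
β_Dray = Cov / Var(R_m) = 0.03277 / 0.02531 = 1.2947
E(R_Dray) = R_f + β × MRP = 2.2993% + 1.2947 × 8.1132% = 12.80%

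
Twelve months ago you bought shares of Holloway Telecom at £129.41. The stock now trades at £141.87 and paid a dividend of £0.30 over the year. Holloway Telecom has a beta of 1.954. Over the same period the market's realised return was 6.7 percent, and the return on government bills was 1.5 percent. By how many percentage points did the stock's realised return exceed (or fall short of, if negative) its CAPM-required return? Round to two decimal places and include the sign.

-1.80%

Realised HPR = (P1 + D1 − P0) / P0 = (141.87 + 0.30 − 129.41) / 129.41 = 12.76 / 129.41 = 9.8601%
MRP = 6.7% − 1.5% = 5.20%
CAPM required = R_f + β·MRP = 1.5% + 1.954 × 5.2% = 11.6608%
α = realised − required = 9.8601% − 11.6608% = -1.80%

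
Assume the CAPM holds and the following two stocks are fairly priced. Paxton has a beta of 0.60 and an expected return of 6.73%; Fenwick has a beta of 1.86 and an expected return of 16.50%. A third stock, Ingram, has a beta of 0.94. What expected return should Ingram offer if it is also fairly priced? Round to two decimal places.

9.37%

MRP (SML slope) = (16.50% − 6.73%) / (1.86 − 0.60) = 9.77% / 1.26 = 7.7540%
R_f (intercept) = 6.73% − 0.60 × 7.7540% = 2.0776%
E(R_Ingram) = R_f + β × MRP = 2.0776% + 0.94 × 7.7540% = 9.37%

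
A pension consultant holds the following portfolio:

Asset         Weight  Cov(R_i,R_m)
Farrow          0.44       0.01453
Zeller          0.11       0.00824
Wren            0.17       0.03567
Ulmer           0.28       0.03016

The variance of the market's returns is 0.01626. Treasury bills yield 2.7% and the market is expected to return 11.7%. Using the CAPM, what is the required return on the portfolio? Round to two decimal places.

β_Farrow = 0.01453 / 0.01626 = 0.8936
β_Zeller = 0.00824 / 0.01626 = 0.5068
β_Wren = 0.03567 / 0.01626 = 2.1937
β_Ulmer = 0.03016 / 0.01626 = 1.8549
β_P = Σ w_i β_i = 0.44×0.8936 + 0.11×0.5068 + 0.17×2.1937 + 0.28×1.8549 = 1.3412
MRP = 11.7% − 2.7% = 9.00%
E(R_P) = R_f + β_P × MRP = 2.7% + 1.3412 × 9.0% = 14.77%

14.77%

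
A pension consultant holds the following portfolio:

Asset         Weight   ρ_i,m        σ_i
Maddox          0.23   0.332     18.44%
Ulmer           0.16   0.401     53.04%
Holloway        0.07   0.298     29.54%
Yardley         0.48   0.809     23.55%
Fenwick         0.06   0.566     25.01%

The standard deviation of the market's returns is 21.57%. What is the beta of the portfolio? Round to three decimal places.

0.715

β_Maddox = 0.332 × 18.44% / 21.57% = 0.2838
β_Ulmer = 0.401 × 53.04% / 21.57% = 0.9860
β_Holloway = 0.298 × 29.54% / 21.57% = 0.4081
β_Yardley = 0.809 × 23.55% / 21.57% = 0.8833
β_Fenwick = 0.566 × 25.01% / 21.57% = 0.6563
β_P = Σ w_i β_i = 0.23×0.2838 + 0.16×0.9860 + 0.07×0.4081 + 0.48×0.8833 + 0.06×0.6563 = 0.7150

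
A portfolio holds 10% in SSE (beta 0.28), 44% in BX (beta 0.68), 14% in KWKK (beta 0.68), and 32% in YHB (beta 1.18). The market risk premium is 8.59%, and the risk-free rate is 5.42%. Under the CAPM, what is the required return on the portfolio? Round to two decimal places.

12.29%

β_P = Σ w_i β_i = 0.10×0.28 + 0.44×0.68 + 0.14×0.68 + 0.32×1.18 = 0.8000
E(R_P) = R_f + β_P × MRP = 5.42% + 0.8000 × 8.59% = 12.29%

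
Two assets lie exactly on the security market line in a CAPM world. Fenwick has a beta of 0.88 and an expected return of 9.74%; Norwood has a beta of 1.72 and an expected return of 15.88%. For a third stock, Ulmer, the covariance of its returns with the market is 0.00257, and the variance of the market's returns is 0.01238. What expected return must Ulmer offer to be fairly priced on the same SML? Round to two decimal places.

4.83%

MRP = (15.88% − 9.74%) / (1.72 − 0.88) = 7.3095%
R_f = 9.74% − 0.88 × 7.3095% = 3.3076%
β_Ulmer = Cov / Var(R_m) = 0.00257 / 0.01238 = 0.2076
E(R_Ulmer) = R_f + β × MRP = 3.3076% + 0.2076 × 7.3095% = 4.83%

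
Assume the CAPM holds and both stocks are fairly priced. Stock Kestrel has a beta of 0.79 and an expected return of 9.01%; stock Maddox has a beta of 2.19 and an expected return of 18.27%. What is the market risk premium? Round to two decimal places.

6.61%

Both satisfy E(R) = R_f + β·MRP, so the slope of the SML is
MRP = (18.27% − 9.01%) / (2.19 − 0.79) = 9.26% / 1.40 = 6.6143%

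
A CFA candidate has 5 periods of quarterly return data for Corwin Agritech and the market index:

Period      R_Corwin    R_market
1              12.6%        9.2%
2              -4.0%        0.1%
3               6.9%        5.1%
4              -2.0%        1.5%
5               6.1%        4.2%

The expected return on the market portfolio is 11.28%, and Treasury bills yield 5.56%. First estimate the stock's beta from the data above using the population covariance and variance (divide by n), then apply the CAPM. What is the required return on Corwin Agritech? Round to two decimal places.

16.43%

Mean R_i = (12.6 − 4.0 + 6.9 − 2.0 + 6.1) / 5 = 3.9200%
Mean R_m = (9.2 + 0.1 + 5.1 + 1.5 + 4.2) / 5 = 4.0200%
Σ(R_i − R̄_i)(R_m − R̄_m) = 94.5380  ⇒  Cov = 94.5380 / 5 = 18.9076
Σ(R_m − R̄_m)² = 49.7480  ⇒  Var(R_m) = 49.7480 / 5 = 9.9496
β = Cov / Var(R_m) = 18.9076 / 9.9496 = 1.9003
MRP = 11.28% − 5.56% = 5.72%
E(R) = R_f + β × MRP = 5.56% + 1.9003 × 5.72% = 16.43%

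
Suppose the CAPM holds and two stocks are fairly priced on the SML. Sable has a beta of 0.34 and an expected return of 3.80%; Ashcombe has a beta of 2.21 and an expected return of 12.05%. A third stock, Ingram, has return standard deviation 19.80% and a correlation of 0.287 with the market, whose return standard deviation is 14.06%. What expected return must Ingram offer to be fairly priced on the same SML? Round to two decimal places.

4.08%

MRP = (12.05% − 3.80%) / (2.21 − 0.34) = 4.4118%
R_f = 3.80% − 0.34 × 4.4118% = 2.3000%
β_Ingram = ρ·σ_i/σ_m = 0.287 × 19.80 / 14.06 = 0.4042
E(R_Ingram) = R_f + β × MRP = 2.3000% + 0.4042 × 4.4118% = 4.08%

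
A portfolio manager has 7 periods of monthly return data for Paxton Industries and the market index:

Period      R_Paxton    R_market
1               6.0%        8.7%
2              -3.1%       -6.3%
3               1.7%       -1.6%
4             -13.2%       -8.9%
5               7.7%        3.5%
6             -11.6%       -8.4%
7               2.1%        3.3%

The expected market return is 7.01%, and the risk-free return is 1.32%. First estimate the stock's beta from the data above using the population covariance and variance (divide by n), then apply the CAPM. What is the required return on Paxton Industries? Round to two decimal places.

Mean R_i = (6.0 − 3.1 + 1.7 − 13.2 + 7.7 − 11.6 + 2.1) / 7 = -1.4857%
Mean R_m = (8.7 − 6.3 − 1.6 − 8.9 + 3.5 − 8.4 + 3.3) / 7 = -1.3857%
Σ(R_i − R̄_i)(R_m − R̄_m) = 303.3986  ⇒  Cov = 303.3986 / 7 = 43.3427
Σ(R_m − R̄_m)² = 277.4086  ⇒  Var(R_m) = 277.4086 / 7 = 39.6298
β = Cov / Var(R_m) = 43.3427 / 39.6298 = 1.0937
MRP = 7.01% − 1.32% = 5.69%
E(R) = R_f + β × MRP = 1.32% + 1.0937 × 5.69% = 7.54%

7.54%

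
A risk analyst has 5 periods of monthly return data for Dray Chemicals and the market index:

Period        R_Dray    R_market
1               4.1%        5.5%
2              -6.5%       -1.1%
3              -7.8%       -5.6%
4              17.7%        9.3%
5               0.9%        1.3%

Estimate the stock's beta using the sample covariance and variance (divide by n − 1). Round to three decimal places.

Mean R_i = (4.1 − 6.5 − 7.8 + 17.7 + 0.9) / 5 = 1.6800%
Mean R_m = (5.5 − 1.1 − 5.6 + 9.3 + 1.3) / 5 = 1.8800%
Σ(R_i − R̄_i)(R_m − R̄_m) = 223.3680  ⇒  Cov = 223.3680 / 4 = 55.8420
Σ(R_m − R̄_m)² = 133.3280  ⇒  Var(R_m) = 133.3280 / 4 = 33.3320
β = Cov / Var(R_m) = 55.8420 / 33.3320 = 1.6753

1.675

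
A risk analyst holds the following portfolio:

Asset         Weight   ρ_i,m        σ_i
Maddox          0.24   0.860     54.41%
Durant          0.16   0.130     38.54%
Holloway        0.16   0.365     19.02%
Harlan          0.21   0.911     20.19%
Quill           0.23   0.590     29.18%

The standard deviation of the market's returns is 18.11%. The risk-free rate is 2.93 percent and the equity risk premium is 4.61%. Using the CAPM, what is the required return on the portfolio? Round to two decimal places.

β_Maddox = 0.860 × 54.41% / 18.11% = 2.5838
β_Durant = 0.130 × 38.54% / 18.11% = 0.2767
β_Holloway = 0.365 × 19.02% / 18.11% = 0.3833
β_Harlan = 0.911 × 20.19% / 18.11% = 1.0156
β_Quill = 0.590 × 29.18% / 18.11% = 0.9506
β_P = Σ w_i β_i = 0.24×2.5838 + 0.16×0.2767 + 0.16×0.3833 + 0.21×1.0156 + 0.23×0.9506 = 1.1576
E(R_P) = R_f + β_P × MRP = 2.93% + 1.1576 × 4.61% = 8.27%

8.27%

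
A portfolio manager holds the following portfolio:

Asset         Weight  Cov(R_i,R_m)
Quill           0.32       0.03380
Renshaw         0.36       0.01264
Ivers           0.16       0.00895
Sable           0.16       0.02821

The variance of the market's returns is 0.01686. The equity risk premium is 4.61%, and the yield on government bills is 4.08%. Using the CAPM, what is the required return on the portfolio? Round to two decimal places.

β_Quill = 0.03380 / 0.01686 = 2.0047
β_Renshaw = 0.01264 / 0.01686 = 0.7497
β_Ivers = 0.00895 / 0.01686 = 0.5308
β_Sable = 0.02821 / 0.01686 = 1.6732
β_P = Σ w_i β_i = 0.32×2.0047 + 0.36×0.7497 + 0.16×0.5308 + 0.16×1.6732 = 1.2640
E(R_P) = R_f + β_P × MRP = 4.08% + 1.2640 × 4.61% = 9.91%

9.91%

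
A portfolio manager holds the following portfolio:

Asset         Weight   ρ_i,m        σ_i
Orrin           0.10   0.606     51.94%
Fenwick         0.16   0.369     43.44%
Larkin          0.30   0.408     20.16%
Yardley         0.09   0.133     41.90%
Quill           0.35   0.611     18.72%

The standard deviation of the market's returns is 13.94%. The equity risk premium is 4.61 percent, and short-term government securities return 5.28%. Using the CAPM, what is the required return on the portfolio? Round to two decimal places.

β_Orrin = 0.606 × 51.94% / 13.94% = 2.2579
β_Fenwick = 0.369 × 43.44% / 13.94% = 1.1499
β_Larkin = 0.408 × 20.16% / 13.94% = 0.5900
β_Yardley = 0.133 × 41.90% / 13.94% = 0.3998
β_Quill = 0.611 × 18.72% / 13.94% = 0.8205
β_P = Σ w_i β_i = 0.10×2.2579 + 0.16×1.1499 + 0.30×0.5900 + 0.09×0.3998 + 0.35×0.8205 = 0.9099
E(R_P) = R_f + β_P × MRP = 5.28% + 0.9099 × 4.61% = 9.47%

9.47%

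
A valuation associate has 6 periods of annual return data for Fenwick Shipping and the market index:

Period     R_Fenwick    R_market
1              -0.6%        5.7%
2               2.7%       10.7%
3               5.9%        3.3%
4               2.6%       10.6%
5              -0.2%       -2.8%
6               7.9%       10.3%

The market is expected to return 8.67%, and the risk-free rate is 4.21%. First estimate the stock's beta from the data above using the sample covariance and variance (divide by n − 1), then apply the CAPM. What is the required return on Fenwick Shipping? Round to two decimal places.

5.41%

Mean R_i = (-0.6 + 2.7 + 5.9 + 2.6 − 0.2 + 7.9) / 6 = 3.0500%
Mean R_m = (5.7 + 10.7 + 3.3 + 10.6 − 2.8 + 10.3) / 6 = 6.3000%
Σ(R_i − R̄_i)(R_m − R̄_m) = 39.1400  ⇒  Cov = 39.1400 / 5 = 7.8280
Σ(R_m − R̄_m)² = 146.0200  ⇒  Var(R_m) = 146.0200 / 5 = 29.2040
β = Cov / Var(R_m) = 7.8280 / 29.2040 = 0.2680
MRP = 8.67% − 4.21% = 4.46%
E(R) = R_f + β × MRP = 4.21% + 0.2680 × 4.46% = 5.41%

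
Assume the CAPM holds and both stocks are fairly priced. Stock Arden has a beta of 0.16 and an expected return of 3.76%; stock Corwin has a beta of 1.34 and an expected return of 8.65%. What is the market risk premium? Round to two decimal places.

Both satisfy E(R) = R_f + β·MRP, so the slope of the SML is
MRP = (8.65% − 3.76%) / (1.34 − 0.16) = 4.89% / 1.18 = 4.1441%

4.14%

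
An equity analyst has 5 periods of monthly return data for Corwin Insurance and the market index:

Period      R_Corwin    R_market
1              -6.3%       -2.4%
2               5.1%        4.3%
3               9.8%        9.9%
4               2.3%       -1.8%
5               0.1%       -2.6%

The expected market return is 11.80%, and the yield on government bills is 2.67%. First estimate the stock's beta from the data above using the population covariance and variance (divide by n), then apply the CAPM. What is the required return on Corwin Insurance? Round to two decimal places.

Mean R_i = (-6.3 + 5.1 + 9.8 + 2.3 + 0.1) / 5 = 2.2000%
Mean R_m = (-2.4 + 4.3 + 9.9 − 1.8 − 2.6) / 5 = 1.4800%
Σ(R_i − R̄_i)(R_m − R̄_m) = 113.3900  ⇒  Cov = 113.3900 / 5 = 22.6780
Σ(R_m − R̄_m)² = 121.3080  ⇒  Var(R_m) = 121.3080 / 5 = 24.2616
β = Cov / Var(R_m) = 22.6780 / 24.2616 = 0.9347
MRP = 11.80% − 2.67% = 9.13%
E(R) = R_f + β × MRP = 2.67% + 0.9347 × 9.13% = 11.20%

11.20%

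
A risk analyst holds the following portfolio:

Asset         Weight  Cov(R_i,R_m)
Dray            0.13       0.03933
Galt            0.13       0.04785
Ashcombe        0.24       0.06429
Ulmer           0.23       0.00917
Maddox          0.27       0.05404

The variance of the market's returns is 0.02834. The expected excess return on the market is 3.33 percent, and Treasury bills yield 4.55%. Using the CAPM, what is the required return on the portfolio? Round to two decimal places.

9.66%

β_Dray = 0.03933 / 0.02834 = 1.3878
β_Galt = 0.04785 / 0.02834 = 1.6884
β_Ashcombe = 0.06429 / 0.02834 = 2.2685
β_Ulmer = 0.00917 / 0.02834 = 0.3236
β_Maddox = 0.05404 / 0.02834 = 1.9068
β_P = Σ w_i β_i = 0.13×1.3878 + 0.13×1.6884 + 0.24×2.2685 + 0.23×0.3236 + 0.27×1.9068 = 1.5336
E(R_P) = R_f + β_P × MRP = 4.55% + 1.5336 × 3.33% = 9.66%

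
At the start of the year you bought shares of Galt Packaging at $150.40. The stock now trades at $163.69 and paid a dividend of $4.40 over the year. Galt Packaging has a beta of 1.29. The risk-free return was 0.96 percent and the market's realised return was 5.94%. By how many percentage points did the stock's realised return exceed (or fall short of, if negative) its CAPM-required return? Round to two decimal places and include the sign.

Realised HPR = (P1 + D1 − P0) / P0 = (163.69 + 4.40 − 150.40) / 150.40 = 17.69 / 150.40 = 11.7620%
MRP = 5.94% − 0.96% = 4.98%
CAPM required = R_f + β·MRP = 0.96% + 1.29 × 4.98% = 7.3842%
α = realised − required = 11.7620% − 7.3842% = +4.38%

+4.38%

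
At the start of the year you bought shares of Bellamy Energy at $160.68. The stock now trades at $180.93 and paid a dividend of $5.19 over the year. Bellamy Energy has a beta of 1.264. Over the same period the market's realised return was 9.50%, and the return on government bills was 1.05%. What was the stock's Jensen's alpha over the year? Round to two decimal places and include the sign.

+4.10%

Realised HPR = (P1 + D1 − P0) / P0 = (180.93 + 5.19 − 160.68) / 160.68 = 25.44 / 160.68 = 15.8327%
MRP = 9.50% − 1.05% = 8.45%
CAPM required = R_f + β·MRP = 1.05% + 1.264 × 8.45% = 11.73080%
α = realised − required = 15.8327% − 11.73080% = +4.10%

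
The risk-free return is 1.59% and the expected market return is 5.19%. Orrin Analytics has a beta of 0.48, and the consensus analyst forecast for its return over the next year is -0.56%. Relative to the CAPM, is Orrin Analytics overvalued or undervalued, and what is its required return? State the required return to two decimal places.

MRP = 5.19% − 1.59% = 3.60%
Required return = R_f + β·MRP = 1.59% + 0.48 × 3.60% = 3.32%
Forecast -0.56% < required 3.32% → the stock plots below the SML → overvalued.

Overvalued; required return 3.32%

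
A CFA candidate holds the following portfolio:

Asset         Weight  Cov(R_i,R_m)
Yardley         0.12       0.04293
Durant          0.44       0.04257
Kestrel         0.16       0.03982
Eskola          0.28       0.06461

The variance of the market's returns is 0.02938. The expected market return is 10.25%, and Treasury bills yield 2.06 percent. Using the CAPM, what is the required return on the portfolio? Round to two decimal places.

β_Yardley = 0.04293 / 0.02938 = 1.4612
β_Durant = 0.04257 / 0.02938 = 1.4489
β_Kestrel = 0.03982 / 0.02938 = 1.3553
β_Eskola = 0.06461 / 0.02938 = 2.1991
β_P = Σ w_i β_i = 0.12×1.4612 + 0.44×1.4489 + 0.16×1.3553 + 0.28×2.1991 = 1.6455
MRP = 10.25% − 2.06% = 8.19%
E(R_P) = R_f + β_P × MRP = 2.06% + 1.6455 × 8.19% = 15.54%

15.54%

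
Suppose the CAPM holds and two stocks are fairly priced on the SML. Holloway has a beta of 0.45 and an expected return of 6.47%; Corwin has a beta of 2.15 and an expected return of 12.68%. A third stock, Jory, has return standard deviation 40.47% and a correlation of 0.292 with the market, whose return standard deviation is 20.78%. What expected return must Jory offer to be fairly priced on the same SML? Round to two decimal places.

MRP = (12.68% − 6.47%) / (2.15 − 0.45) = 3.6529%
R_f = 6.47% − 0.45 × 3.6529% = 4.8262%
β_Jory = ρ·σ_i/σ_m = 0.292 × 40.47 / 20.78 = 0.5687
E(R_Jory) = R_f + β × MRP = 4.8262% + 0.5687 × 3.6529% = 6.90%

6.90%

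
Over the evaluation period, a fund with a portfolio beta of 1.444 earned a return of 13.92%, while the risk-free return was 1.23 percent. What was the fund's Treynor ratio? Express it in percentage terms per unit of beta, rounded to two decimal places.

Treynor = (R_P − R_f) / β_P = (13.92% − 1.23%) / 1.4440 = 12.69% / 1.4440 = 8.79%

8.79%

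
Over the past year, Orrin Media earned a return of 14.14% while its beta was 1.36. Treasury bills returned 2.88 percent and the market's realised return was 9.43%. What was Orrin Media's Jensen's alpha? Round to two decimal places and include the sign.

+2.35%

Market excess return = 9.43% − 2.88% = 6.55%
CAPM benchmark = R_f + β(R_m − R_f) = 2.88% + 1.36 × 6.55% = 11.7880%
α = actual − benchmark = 14.14% − 11.7880% = +2.35%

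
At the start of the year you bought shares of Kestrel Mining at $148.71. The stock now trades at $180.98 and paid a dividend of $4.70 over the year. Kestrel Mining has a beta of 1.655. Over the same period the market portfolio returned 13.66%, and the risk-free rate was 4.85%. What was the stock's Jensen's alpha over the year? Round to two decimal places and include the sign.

+5.43%

Realised HPR = (P1 + D1 − P0) / P0 = (180.98 + 4.70 − 148.71) / 148.71 = 36.97 / 148.71 = 24.8605%
MRP = 13.66% − 4.85% = 8.81%
CAPM required = R_f + β·MRP = 4.85% + 1.655 × 8.81% = 19.43055%
α = realised − required = 24.8605% − 19.43055% = +5.43%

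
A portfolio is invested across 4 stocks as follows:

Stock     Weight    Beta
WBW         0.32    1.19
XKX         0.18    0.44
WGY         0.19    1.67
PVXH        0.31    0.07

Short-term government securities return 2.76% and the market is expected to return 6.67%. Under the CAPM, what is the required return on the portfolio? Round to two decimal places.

β_P = Σ w_i β_i = 0.32×1.19 + 0.18×0.44 + 0.19×1.67 + 0.31×0.07 = 0.7990
MRP = 6.67% − 2.76% = 3.91%
E(R_P) = R_f + β_P × MRP = 2.76% + 0.7990 × 3.91% = 5.88%

5.88%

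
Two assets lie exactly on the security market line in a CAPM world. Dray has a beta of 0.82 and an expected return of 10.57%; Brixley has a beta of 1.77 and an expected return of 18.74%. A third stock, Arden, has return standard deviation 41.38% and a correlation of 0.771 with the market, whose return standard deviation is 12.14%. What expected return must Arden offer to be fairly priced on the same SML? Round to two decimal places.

MRP = (18.74% − 10.57%) / (1.77 − 0.82) = 8.6000%
R_f = 10.57% − 0.82 × 8.6000% = 3.5180%
β_Arden = ρ·σ_i/σ_m = 0.771 × 41.38 / 12.14 = 2.6280
E(R_Arden) = R_f + β × MRP = 3.5180% + 2.6280 × 8.6000% = 26.12%

26.12%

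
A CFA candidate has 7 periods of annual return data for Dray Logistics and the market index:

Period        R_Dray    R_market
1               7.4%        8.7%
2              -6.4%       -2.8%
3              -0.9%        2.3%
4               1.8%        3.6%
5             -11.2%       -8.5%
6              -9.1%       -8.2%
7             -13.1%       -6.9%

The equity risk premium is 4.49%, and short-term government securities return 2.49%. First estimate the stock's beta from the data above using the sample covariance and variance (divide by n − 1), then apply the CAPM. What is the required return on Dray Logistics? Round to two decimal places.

Mean R_i = (7.4 − 6.4 − 0.9 + 1.8 − 11.2 − 9.1 − 13.1) / 7 = -4.5000%
Mean R_m = (8.7 − 2.8 + 2.3 + 3.6 − 8.5 − 8.2 − 6.9) / 7 = -1.6857%
Σ(R_i − R̄_i)(R_m − R̄_m) = 293.8200  ⇒  Cov = 293.8200 / 6 = 48.9700
Σ(R_m − R̄_m)² = 268.9886  ⇒  Var(R_m) = 268.9886 / 6 = 44.8314
β = Cov / Var(R_m) = 48.9700 / 44.8314 = 1.0923
E(R) = R_f + β × MRP = 2.49% + 1.0923 × 4.49% = 7.39%

7.39%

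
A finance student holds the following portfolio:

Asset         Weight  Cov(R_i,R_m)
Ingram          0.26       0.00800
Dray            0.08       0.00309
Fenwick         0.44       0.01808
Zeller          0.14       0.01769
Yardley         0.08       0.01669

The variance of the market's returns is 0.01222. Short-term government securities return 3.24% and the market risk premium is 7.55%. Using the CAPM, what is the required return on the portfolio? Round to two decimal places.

11.95%

β_Ingram = 0.00800 / 0.01222 = 0.6547
β_Dray = 0.00309 / 0.01222 = 0.2529
β_Fenwick = 0.01808 / 0.01222 = 1.4795
β_Zeller = 0.01769 / 0.01222 = 1.4476
β_Yardley = 0.01669 / 0.01222 = 1.3658
β_P = Σ w_i β_i = 0.26×0.6547 + 0.08×0.2529 + 0.44×1.4795 + 0.14×1.4476 + 0.08×1.3658 = 1.1534
E(R_P) = R_f + β_P × MRP = 3.24% + 1.1534 × 7.55% = 11.95%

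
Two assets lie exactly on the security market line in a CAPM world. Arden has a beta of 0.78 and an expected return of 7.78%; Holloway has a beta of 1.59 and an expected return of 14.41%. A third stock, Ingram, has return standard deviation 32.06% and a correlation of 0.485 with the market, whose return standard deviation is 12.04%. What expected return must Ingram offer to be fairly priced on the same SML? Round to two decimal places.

11.97%

MRP = (14.41% − 7.78%) / (1.59 − 0.78) = 8.1852%
R_f = 7.78% − 0.78 × 8.1852% = 1.3955%
β_Ingram = ρ·σ_i/σ_m = 0.485 × 32.06 / 12.04 = 1.2915
E(R_Ingram) = R_f + β × MRP = 1.3955% + 1.2915 × 8.1852% = 11.97%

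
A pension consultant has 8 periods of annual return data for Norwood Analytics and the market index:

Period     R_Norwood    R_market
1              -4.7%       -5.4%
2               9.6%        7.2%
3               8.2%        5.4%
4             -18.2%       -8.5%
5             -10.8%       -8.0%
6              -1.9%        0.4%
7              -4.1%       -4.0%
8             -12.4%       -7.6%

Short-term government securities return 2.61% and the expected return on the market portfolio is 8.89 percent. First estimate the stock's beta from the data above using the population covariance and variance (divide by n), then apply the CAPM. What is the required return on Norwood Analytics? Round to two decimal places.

12.03%

Mean R_i = (-4.7 + 9.6 + 8.2 − 18.2 − 10.8 − 1.9 − 4.1 − 12.4) / 8 = -4.2875%
Mean R_m = (-5.4 + 7.2 + 5.4 − 8.5 − 8.0 + 0.4 − 4.0 − 7.6) / 8 = -2.5625%
Σ(R_i − R̄_i)(R_m − R̄_m) = 401.8663  ⇒  Cov = 401.8663 / 8 = 50.2333
Σ(R_m − R̄_m)² = 267.7988  ⇒  Var(R_m) = 267.7988 / 8 = 33.4749
β = Cov / Var(R_m) = 50.2333 / 33.4749 = 1.5006
MRP = 8.89% − 2.61% = 6.28%
E(R) = R_f + β × MRP = 2.61% + 1.5006 × 6.28% = 12.03%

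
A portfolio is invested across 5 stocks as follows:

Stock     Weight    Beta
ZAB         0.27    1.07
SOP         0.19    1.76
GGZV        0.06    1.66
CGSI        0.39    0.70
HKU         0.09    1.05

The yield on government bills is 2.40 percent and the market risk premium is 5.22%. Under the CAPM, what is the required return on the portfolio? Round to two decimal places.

β_P = Σ w_i β_i = 0.27×1.07 + 0.19×1.76 + 0.06×1.66 + 0.39×0.70 + 0.09×1.05 = 1.0904
E(R_P) = R_f + β_P × MRP = 2.40% + 1.0904 × 5.22% = 8.09%

8.09%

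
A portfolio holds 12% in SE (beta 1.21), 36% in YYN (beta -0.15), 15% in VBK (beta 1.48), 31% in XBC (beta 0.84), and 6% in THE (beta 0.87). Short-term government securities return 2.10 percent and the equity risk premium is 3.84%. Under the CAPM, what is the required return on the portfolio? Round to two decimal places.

4.50%

β_P = Σ w_i β_i = 0.12×1.21 + 0.36×-0.15 + 0.15×1.48 + 0.31×0.84 + 0.06×0.87 = 0.6258
E(R_P) = R_f + β_P × MRP = 2.10% + 0.6258 × 3.84% = 4.50%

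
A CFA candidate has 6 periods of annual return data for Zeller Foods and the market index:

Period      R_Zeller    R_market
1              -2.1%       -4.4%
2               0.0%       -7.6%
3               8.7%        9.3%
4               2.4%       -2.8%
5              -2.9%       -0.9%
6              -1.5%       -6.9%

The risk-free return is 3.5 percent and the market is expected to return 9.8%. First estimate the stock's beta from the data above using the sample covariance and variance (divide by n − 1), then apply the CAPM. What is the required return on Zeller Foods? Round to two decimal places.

Mean R_i = (-2.1 + 0.0 + 8.7 + 2.4 − 2.9 − 1.5) / 6 = 0.7667%
Mean R_m = (-4.4 − 7.6 + 9.3 − 2.8 − 0.9 − 6.9) / 6 = -2.2167%
Σ(R_i − R̄_i)(R_m − R̄_m) = 106.5867  ⇒  Cov = 106.5867 / 5 = 21.3173
Σ(R_m − R̄_m)² = 190.3883  ⇒  Var(R_m) = 190.3883 / 5 = 38.0777
β = Cov / Var(R_m) = 21.3173 / 38.0777 = 0.5598
MRP = 9.8% − 3.5% = 6.30%
E(R) = R_f + β × MRP = 3.5% + 0.5598 × 6.3% = 7.03%

7.03%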